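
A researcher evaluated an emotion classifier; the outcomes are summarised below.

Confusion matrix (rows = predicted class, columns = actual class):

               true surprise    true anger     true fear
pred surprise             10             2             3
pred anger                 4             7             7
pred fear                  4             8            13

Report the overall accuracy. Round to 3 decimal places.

Accuracy = trace / total = (10+7+13=30) / 58 = 30/58 = 0.517

0.517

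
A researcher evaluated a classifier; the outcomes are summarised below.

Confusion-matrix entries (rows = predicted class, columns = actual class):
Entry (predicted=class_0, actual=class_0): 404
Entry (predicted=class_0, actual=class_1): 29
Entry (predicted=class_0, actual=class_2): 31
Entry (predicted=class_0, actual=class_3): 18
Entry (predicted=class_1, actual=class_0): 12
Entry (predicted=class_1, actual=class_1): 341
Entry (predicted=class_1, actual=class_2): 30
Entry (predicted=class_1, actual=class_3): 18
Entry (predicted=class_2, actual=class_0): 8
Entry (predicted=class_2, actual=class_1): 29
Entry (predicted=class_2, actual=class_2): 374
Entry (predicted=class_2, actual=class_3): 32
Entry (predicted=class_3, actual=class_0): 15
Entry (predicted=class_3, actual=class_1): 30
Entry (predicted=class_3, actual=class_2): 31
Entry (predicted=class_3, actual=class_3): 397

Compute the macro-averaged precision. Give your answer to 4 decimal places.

0.8430

Per-class precision (TP/(TP+FP)):
  class_0: TP=404, FP=29+31+18=78 → 404/482 = 0.83817
  class_1: TP=341, FP=12+30+18=60 → 341/401 = 0.85037
  class_2: TP=374, FP=8+29+32=69 → 374/443 = 0.84424
  class_3: TP=397, FP=15+30+31=76 → 397/473 = 0.83932
Macro-precision = mean = (0.83817 + 0.85037 + 0.84424 + 0.83932) / 4 = 0.8430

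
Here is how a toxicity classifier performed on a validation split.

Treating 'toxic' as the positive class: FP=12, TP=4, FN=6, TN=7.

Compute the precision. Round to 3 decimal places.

0.250

Precision = TP/(TP+FP) = 4/(4+12) = 4/16 = 0.250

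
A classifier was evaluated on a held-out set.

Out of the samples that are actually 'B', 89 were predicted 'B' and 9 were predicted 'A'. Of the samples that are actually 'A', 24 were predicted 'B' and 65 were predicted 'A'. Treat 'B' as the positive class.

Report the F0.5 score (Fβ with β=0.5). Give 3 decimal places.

0.809

Fβ = (1+β²)·TP / ((1+β²)·TP + β²·FN + FP), with β²=1/4
= 1.25·89 / (1.25·89 + 0.25·9 + 24) = 0.809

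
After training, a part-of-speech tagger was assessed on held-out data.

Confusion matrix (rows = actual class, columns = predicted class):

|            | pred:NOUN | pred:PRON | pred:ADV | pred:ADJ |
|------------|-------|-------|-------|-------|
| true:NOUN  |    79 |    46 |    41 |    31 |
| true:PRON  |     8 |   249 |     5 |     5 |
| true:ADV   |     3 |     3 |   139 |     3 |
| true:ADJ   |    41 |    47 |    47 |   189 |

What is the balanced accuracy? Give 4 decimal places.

0.7140

Balanced accuracy = mean of per-class recall.
  NOUN: recall = 79/197 = 0.40102
  PRON: recall = 249/267 = 0.93258
  ADV: recall = 139/148 = 0.93919
  ADJ: recall = 189/324 = 0.58333
Mean = (0.40102 + 0.93258 + 0.93919 + 0.58333) / 4 = 0.7140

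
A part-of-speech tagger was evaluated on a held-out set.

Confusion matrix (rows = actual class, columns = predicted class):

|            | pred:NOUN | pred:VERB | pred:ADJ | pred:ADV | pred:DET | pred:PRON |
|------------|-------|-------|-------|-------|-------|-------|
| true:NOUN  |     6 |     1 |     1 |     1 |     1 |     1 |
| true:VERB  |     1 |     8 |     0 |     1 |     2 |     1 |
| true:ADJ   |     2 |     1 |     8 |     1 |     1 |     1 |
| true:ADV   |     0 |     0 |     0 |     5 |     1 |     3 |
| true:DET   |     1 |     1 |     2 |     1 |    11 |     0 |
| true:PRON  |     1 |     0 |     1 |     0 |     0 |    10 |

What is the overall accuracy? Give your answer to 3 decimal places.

Accuracy = trace / total = (6+8+8+5+11+10=48) / 75 = 48/75 = 0.640

0.640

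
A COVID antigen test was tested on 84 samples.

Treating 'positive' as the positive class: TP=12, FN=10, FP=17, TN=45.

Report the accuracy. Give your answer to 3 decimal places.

Accuracy = (TP+TN)/N = (12+45)/84 = 0.679

0.679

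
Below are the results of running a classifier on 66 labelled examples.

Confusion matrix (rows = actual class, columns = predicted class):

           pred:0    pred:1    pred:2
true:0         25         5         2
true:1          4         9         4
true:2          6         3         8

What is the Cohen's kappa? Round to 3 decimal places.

Observed agreement pₒ = trace/N = 42/66 = 0.6364
Expected agreement pₑ = Σ (rowᵢ·colᵢ)/N² = (32·35 + 17·17 + 17·14)/66² = 0.3781
κ = (pₒ − pₑ)/(1 − pₑ) = (0.6364 − 0.3781)/(1 − 0.3781) = 0.415

0.415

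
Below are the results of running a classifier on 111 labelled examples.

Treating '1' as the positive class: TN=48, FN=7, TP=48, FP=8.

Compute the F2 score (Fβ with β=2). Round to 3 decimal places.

Fβ = (1+β²)·TP / ((1+β²)·TP + β²·FN + FP), with β²=4
= 5·48 / (5·48 + 4·7 + 8) = 0.870

0.870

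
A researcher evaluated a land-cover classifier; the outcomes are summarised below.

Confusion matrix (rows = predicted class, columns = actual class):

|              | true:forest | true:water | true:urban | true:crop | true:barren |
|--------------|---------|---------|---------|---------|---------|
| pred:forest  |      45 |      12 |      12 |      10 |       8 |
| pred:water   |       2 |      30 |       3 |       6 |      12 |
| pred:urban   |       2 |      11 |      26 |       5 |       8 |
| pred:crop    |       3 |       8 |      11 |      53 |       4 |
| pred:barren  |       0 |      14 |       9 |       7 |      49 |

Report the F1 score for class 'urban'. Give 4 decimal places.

0.4602

Treat 'urban' as positive and all other classes as negative.
F1 score = 2·TP/(2·TP+FP+FN).
urban: TP=26, FP=2+11+5+8=26, FN=12+3+11+9=35 → 52/113 = 0.46018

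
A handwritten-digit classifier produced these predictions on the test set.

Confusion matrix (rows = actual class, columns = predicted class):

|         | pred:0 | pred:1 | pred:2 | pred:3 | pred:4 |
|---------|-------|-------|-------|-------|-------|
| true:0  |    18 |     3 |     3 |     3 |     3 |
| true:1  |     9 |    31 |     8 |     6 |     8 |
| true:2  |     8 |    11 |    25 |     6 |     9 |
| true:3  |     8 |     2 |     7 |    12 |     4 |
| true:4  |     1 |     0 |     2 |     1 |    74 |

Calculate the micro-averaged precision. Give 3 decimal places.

0.611

Micro-averaging pools counts across classes: ΣTP=160, ΣFP=102, ΣFN=102.
Micro-precision = TP/(TP+FP) on pooled counts = 0.611 (equals overall accuracy in single-label multiclass).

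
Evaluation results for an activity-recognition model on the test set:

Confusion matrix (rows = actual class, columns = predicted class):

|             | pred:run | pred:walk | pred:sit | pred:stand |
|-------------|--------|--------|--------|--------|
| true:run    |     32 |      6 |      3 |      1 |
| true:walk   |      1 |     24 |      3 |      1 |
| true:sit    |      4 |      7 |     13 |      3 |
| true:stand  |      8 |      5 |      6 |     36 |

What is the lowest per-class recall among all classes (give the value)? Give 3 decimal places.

0.481

Per-class recall (TP/(TP+FN)):
  run: TP=32, FN=6+3+1=10 → 32/42 = 0.7619
  walk: TP=24, FN=1+3+1=5 → 24/29 = 0.8276
  sit: TP=13, FN=4+7+3=14 → 13/27 = 0.4815
  stand: TP=36, FN=8+5+6=19 → 36/55 = 0.6545
Lowest is class 'sit' with recall = 0.481.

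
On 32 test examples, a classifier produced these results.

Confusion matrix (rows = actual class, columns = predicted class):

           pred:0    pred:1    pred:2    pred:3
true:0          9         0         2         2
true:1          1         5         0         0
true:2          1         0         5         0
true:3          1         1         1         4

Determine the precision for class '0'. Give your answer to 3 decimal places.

Treat '0' as positive and all other classes as negative.
precision = TP/(TP+FP).
0: TP=9, FP=1+1+1=3 → 9/12 = 0.7500

0.750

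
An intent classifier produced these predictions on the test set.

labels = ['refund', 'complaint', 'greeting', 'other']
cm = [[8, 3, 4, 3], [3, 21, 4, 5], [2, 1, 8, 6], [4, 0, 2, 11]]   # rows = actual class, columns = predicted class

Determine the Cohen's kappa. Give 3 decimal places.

Observed agreement pₒ = trace/N = 48/85 = 0.5647
Expected agreement pₑ = Σ (rowᵢ·colᵢ)/N² = (18·17 + 33·25 + 17·18 + 17·25)/85² = 0.2577
κ = (pₒ − pₑ)/(1 − pₑ) = (0.5647 − 0.2577)/(1 − 0.2577) = 0.414

0.414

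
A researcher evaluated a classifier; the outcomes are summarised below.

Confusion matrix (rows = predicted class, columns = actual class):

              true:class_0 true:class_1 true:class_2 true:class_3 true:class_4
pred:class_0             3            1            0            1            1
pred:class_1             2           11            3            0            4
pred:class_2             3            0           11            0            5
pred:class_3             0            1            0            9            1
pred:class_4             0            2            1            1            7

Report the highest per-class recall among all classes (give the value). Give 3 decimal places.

0.818

Per-class recall (TP/(TP+FN)):
  class_0: TP=3, FN=2+3+0+0=5 → 3/8 = 0.3750
  class_1: TP=11, FN=1+0+1+2=4 → 11/15 = 0.7333
  class_2: TP=11, FN=0+3+0+1=4 → 11/15 = 0.7333
  class_3: TP=9, FN=1+0+0+1=2 → 9/11 = 0.8182
  class_4: TP=7, FN=1+4+5+1=11 → 7/18 = 0.3889
Highest is class 'class_3' with recall = 0.818.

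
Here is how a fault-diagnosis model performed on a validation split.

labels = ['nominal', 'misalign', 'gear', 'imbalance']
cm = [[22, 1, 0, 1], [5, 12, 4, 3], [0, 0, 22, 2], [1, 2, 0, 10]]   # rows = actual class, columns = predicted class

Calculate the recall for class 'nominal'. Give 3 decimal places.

recall = TP/(TP+FN).
nominal: TP=22, FN=1+0+1=2 → 22/24 = 0.9167

0.917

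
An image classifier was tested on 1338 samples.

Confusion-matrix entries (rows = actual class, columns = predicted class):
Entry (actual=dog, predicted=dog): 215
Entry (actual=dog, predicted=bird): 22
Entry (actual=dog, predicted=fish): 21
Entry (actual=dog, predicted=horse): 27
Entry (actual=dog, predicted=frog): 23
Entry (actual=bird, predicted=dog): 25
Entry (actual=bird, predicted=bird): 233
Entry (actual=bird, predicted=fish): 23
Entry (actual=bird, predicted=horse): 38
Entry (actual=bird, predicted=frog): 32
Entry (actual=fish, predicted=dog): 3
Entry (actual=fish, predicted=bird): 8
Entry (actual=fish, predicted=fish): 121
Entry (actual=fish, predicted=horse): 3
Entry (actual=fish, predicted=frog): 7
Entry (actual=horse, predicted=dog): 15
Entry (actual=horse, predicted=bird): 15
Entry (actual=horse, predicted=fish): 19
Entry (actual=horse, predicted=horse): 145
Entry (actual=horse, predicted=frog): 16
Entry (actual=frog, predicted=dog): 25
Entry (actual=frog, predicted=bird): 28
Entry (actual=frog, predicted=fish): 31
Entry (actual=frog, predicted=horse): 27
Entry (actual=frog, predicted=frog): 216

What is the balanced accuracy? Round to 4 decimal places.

0.7130

Balanced accuracy = mean of per-class recall.
  dog: recall = 215/308 = 0.69805
  bird: recall = 233/351 = 0.66382
  fish: recall = 121/142 = 0.85211
  horse: recall = 145/210 = 0.69048
  frog: recall = 216/327 = 0.66055
Mean = (0.69805 + 0.66382 + 0.85211 + 0.69048 + 0.66055) / 5 = 0.7130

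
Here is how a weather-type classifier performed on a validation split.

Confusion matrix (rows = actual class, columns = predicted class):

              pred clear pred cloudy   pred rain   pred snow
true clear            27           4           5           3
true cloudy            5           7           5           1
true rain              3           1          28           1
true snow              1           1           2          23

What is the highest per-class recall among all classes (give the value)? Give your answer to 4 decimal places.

0.8519

Per-class recall (TP/(TP+FN)):
  clear: TP=27, FN=4+5+3=12 → 27/39 = 0.69231
  cloudy: TP=7, FN=5+5+1=11 → 7/18 = 0.38889
  rain: TP=28, FN=3+1+1=5 → 28/33 = 0.84848
  snow: TP=23, FN=1+1+2=4 → 23/27 = 0.85185
Highest is class 'snow' with recall = 0.8519.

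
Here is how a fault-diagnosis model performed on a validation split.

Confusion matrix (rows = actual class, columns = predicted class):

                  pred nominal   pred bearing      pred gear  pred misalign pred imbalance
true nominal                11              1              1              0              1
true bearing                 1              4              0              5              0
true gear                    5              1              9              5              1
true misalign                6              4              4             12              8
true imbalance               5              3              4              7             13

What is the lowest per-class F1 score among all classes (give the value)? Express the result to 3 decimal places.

0.348

Per-class F1 score (2·TP/(2·TP+FP+FN)):
  nominal: TP=11, FP=1+5+6+5=17, FN=1+1+0+1=3 → 22/42 = 0.5238
  bearing: TP=4, FP=1+1+4+3=9, FN=1+0+5+0=6 → 8/23 = 0.3478
  gear: TP=9, FP=1+0+4+4=9, FN=5+1+5+1=12 → 18/39 = 0.4615
  misalign: TP=12, FP=0+5+5+7=17, FN=6+4+4+8=22 → 24/63 = 0.3810
  imbalance: TP=13, FP=1+0+1+8=10, FN=5+3+4+7=19 → 26/55 = 0.4727
Lowest is class 'bearing' with F1 score = 0.348.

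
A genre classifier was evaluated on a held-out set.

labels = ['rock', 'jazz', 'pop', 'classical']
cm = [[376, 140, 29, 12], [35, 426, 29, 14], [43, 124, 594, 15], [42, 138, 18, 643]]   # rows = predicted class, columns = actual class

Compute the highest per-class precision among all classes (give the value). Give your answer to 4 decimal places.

0.8452

Per-class precision (TP/(TP+FP)):
  rock: TP=376, FP=140+29+12=181 → 376/557 = 0.67504
  jazz: TP=426, FP=35+29+14=78 → 426/504 = 0.84524
  pop: TP=594, FP=43+124+15=182 → 594/776 = 0.76546
  classical: TP=643, FP=42+138+18=198 → 643/841 = 0.76457
Highest is class 'jazz' with precision = 0.8452.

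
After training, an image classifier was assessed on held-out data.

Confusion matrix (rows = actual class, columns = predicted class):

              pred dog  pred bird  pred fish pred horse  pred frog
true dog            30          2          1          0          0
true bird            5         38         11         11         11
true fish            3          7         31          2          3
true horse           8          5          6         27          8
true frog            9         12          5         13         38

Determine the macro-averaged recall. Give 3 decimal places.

Per-class recall (TP/(TP+FN)):
  dog: TP=30, FN=2+1+0+0=3 → 30/33 = 0.9091
  bird: TP=38, FN=5+11+11+11=38 → 38/76 = 0.5000
  fish: TP=31, FN=3+7+2+3=15 → 31/46 = 0.6739
  horse: TP=27, FN=8+5+6+8=27 → 27/54 = 0.5000
  frog: TP=38, FN=9+12+5+13=39 → 38/77 = 0.4935
Macro-recall = mean = (0.9091 + 0.5000 + 0.6739 + 0.5000 + 0.4935) / 5 = 0.615

0.615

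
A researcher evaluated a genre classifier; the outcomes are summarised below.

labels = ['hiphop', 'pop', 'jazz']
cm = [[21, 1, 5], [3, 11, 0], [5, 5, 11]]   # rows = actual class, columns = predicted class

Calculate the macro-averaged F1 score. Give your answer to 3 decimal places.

0.685

Per-class F1 score (2·TP/(2·TP+FP+FN)):
  hiphop: TP=21, FP=3+5=8, FN=1+5=6 → 42/56 = 0.7500
  pop: TP=11, FP=1+5=6, FN=3+0=3 → 22/31 = 0.7097
  jazz: TP=11, FP=5+0=5, FN=5+5=10 → 22/37 = 0.5946
Macro-F1 score = mean = (0.7500 + 0.7097 + 0.5946) / 3 = 0.685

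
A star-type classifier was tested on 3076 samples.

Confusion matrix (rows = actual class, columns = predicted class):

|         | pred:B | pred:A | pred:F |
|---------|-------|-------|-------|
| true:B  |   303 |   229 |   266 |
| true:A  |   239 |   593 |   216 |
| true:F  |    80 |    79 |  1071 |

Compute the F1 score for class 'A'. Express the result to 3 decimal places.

One-vs-rest for 'A': TP = diagonal; FP = other classes predicted 'A'; FN = 'A' predicted as other.
F1 score = 2·TP/(2·TP+FP+FN).
A: TP=593, FP=229+79=308, FN=239+216=455 → 1186/1949 = 0.6085

0.609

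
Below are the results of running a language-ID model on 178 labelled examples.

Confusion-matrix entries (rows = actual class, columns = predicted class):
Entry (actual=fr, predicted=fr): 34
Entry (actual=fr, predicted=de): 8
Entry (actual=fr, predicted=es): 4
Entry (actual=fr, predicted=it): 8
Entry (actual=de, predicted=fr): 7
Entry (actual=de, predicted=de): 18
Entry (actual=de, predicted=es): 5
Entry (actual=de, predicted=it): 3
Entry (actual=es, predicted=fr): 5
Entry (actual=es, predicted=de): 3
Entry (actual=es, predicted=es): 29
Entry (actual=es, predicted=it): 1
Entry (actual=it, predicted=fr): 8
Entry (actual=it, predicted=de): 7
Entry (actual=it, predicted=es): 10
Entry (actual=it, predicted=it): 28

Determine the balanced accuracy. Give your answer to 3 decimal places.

0.617

Balanced accuracy = mean of per-class recall.
  fr: recall = 34/54 = 0.6296
  de: recall = 18/33 = 0.5455
  es: recall = 29/38 = 0.7632
  it: recall = 28/53 = 0.5283
Mean = (0.6296 + 0.5455 + 0.7632 + 0.5283) / 4 = 0.617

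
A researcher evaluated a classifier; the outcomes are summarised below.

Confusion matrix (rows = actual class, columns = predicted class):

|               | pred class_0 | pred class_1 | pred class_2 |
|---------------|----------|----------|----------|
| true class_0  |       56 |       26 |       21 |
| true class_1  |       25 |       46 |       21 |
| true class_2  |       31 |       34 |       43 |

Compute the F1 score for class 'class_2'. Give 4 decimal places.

0.4456

Treat 'class_2' as positive and all other classes as negative.
F1 score = 2·TP/(2·TP+FP+FN).
class_2: TP=43, FP=21+21=42, FN=31+34=65 → 86/193 = 0.44560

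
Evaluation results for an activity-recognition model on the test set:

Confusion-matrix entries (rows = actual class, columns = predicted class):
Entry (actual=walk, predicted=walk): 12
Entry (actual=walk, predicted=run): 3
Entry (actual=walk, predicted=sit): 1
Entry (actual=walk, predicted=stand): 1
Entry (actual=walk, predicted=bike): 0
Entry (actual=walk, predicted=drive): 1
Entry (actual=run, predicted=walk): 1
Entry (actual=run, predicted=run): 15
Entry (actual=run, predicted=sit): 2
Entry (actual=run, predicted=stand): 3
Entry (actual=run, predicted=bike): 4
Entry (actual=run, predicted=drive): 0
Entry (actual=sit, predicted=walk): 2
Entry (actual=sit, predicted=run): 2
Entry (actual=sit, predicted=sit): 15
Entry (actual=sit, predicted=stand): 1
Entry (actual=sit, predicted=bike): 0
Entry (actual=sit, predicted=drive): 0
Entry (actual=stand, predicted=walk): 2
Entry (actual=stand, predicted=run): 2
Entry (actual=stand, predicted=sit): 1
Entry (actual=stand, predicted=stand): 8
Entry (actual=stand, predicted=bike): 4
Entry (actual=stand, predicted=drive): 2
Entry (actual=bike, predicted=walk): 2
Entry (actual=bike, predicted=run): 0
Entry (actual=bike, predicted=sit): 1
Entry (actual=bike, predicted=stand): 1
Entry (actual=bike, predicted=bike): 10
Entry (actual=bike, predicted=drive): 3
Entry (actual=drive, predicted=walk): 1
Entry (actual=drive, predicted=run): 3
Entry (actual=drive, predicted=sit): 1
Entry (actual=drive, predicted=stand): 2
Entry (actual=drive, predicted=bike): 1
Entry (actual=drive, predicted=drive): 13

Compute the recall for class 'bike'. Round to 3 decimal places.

Treat 'bike' as positive and all other classes as negative.
recall = TP/(TP+FN).
bike: TP=10, FN=2+0+1+1+3=7 → 10/17 = 0.5882

0.588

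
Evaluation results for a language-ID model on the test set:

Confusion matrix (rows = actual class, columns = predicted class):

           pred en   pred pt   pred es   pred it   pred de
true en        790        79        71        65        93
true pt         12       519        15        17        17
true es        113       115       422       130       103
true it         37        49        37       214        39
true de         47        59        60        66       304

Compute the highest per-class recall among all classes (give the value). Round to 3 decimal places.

0.895

Per-class recall (TP/(TP+FN)):
  en: TP=790, FN=79+71+65+93=308 → 790/1098 = 0.7195
  pt: TP=519, FN=12+15+17+17=61 → 519/580 = 0.8948
  es: TP=422, FN=113+115+130+103=461 → 422/883 = 0.4779
  it: TP=214, FN=37+49+37+39=162 → 214/376 = 0.5691
  de: TP=304, FN=47+59+60+66=232 → 304/536 = 0.5672
Highest is class 'pt' with recall = 0.895.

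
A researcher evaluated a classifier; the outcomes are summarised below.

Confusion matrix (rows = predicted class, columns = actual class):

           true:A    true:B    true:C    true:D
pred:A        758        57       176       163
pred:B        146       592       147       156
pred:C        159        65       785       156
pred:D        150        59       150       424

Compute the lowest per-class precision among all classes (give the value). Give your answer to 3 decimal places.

Per-class precision (TP/(TP+FP)):
  A: TP=758, FP=57+176+163=396 → 758/1154 = 0.6568
  B: TP=592, FP=146+147+156=449 → 592/1041 = 0.5687
  C: TP=785, FP=159+65+156=380 → 785/1165 = 0.6738
  D: TP=424, FP=150+59+150=359 → 424/783 = 0.5415
Lowest is class 'D' with precision = 0.542.

0.542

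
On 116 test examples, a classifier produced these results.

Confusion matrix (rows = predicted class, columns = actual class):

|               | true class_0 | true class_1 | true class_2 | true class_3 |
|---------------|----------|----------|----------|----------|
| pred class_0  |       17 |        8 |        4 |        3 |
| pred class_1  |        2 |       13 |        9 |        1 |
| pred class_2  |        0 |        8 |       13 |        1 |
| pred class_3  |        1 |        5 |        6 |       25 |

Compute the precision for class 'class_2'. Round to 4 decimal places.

Take TP from the diagonal, FP from the rest of the 'class_2' prediction marginal, FN from the rest of the 'class_2' actual marginal.
precision = TP/(TP+FP).
class_2: TP=13, FP=0+8+1=9 → 13/22 = 0.59091

0.5909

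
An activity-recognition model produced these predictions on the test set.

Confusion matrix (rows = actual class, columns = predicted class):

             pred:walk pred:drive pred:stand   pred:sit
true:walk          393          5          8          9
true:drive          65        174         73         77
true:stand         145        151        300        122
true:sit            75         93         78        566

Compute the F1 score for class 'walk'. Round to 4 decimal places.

Treat 'walk' as positive and all other classes as negative.
F1 score = 2·TP/(2·TP+FP+FN).
walk: TP=393, FP=65+145+75=285, FN=5+8+9=22 → 786/1093 = 0.71912

0.7191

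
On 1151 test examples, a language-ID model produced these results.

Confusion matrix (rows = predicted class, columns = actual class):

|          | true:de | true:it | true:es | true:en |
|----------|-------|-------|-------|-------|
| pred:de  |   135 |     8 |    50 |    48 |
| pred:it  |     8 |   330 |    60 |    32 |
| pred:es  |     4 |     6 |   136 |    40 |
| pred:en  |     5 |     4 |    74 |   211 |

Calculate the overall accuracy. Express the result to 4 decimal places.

Accuracy = trace / total = (135+330+136+211=812) / 1151 = 812/1151 = 0.7055

0.7055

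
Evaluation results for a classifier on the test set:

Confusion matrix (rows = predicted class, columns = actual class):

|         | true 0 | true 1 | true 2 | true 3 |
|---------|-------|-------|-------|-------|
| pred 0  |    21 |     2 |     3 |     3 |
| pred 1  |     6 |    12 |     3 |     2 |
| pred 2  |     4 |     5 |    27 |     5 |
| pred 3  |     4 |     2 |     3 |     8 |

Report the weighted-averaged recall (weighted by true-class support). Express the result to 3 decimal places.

0.618

Per-class recall (TP/(TP+FN)):
  0: TP=21, FN=6+4+4=14 → 21/35 = 0.6000
  1: TP=12, FN=2+5+2=9 → 12/21 = 0.5714
  2: TP=27, FN=3+3+3=9 → 27/36 = 0.7500
  3: TP=8, FN=3+2+5=10 → 8/18 = 0.4444
Weighted-recall = Σ (supportᵢ/N)·recallᵢ with N=110: (35/110)·0.6000 + (21/110)·0.5714 + (36/110)·0.7500 + (18/110)·0.4444 = 0.618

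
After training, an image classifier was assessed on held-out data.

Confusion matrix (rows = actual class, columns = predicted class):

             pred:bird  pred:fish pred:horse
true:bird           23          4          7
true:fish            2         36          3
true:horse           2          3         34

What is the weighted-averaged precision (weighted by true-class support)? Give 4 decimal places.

Per-class precision (TP/(TP+FP)):
  bird: TP=23, FP=2+2=4 → 23/27 = 0.85185
  fish: TP=36, FP=4+3=7 → 36/43 = 0.83721
  horse: TP=34, FP=7+3=10 → 34/44 = 0.77273
Weighted-precision = Σ (supportᵢ/N)·precisionᵢ with N=114: (34/114)·0.85185 + (41/114)·0.83721 + (39/114)·0.77273 = 0.8195

0.8195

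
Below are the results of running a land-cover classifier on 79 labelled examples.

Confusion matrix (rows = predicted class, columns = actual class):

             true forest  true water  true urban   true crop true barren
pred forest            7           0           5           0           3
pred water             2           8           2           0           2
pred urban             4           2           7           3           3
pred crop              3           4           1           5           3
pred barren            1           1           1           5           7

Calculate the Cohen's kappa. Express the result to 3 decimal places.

Observed agreement pₒ = trace/N = 34/79 = 0.4304
Expected agreement pₑ = Σ (rowᵢ·colᵢ)/N² = (17·15 + 15·14 + 16·19 + 13·16 + 18·15)/79² = 0.1998
κ = (pₒ − pₑ)/(1 − pₑ) = (0.4304 − 0.1998)/(1 − 0.1998) = 0.288

0.288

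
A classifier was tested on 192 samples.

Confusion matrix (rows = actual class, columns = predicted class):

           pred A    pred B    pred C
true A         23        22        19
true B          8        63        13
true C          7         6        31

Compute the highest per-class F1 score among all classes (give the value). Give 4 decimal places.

0.7200

Per-class F1 score (2·TP/(2·TP+FP+FN)):
  A: TP=23, FP=8+7=15, FN=22+19=41 → 46/102 = 0.45098
  B: TP=63, FP=22+6=28, FN=8+13=21 → 126/175 = 0.72000
  C: TP=31, FP=19+13=32, FN=7+6=13 → 62/107 = 0.57944
Highest is class 'B' with F1 score = 0.7200.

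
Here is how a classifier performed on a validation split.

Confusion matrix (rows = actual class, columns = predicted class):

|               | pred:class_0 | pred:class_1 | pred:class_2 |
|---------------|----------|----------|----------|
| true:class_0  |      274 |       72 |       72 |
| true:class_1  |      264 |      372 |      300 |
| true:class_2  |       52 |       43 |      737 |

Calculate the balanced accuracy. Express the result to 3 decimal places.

Balanced accuracy = mean of per-class recall.
  class_0: recall = 274/418 = 0.6555
  class_1: recall = 372/936 = 0.3974
  class_2: recall = 737/832 = 0.8858
Mean = (0.6555 + 0.3974 + 0.8858) / 3 = 0.646

0.646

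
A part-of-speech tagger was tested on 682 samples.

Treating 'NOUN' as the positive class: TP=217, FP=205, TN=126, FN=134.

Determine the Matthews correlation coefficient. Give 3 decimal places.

MCC = (TP·TN − FP·FN) / √((TP+FP)(TP+FN)(TN+FP)(TN+FN))
Numerator = 217·126 − 205·134 = -128
Denominator = √(422·351·331·260) = √12747379320 = 112904.2927
MCC = -128 / 112904.2927 = -0.001

-0.001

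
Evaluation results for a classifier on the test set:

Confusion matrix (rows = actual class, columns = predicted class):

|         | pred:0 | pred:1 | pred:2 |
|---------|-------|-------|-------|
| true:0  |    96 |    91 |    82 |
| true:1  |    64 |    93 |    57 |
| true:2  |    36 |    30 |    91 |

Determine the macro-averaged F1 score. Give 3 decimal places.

Per-class F1 score (2·TP/(2·TP+FP+FN)):
  0: TP=96, FP=64+36=100, FN=91+82=173 → 192/465 = 0.4129
  1: TP=93, FP=91+30=121, FN=64+57=121 → 186/428 = 0.4346
  2: TP=91, FP=82+57=139, FN=36+30=66 → 182/387 = 0.4703
Macro-F1 score = mean = (0.4129 + 0.4346 + 0.4703) / 3 = 0.439

0.439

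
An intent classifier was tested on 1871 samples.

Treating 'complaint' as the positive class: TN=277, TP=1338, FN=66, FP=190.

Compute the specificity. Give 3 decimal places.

Specificity = TN/(TN+FP) = 277/(277+190) = 0.593

0.593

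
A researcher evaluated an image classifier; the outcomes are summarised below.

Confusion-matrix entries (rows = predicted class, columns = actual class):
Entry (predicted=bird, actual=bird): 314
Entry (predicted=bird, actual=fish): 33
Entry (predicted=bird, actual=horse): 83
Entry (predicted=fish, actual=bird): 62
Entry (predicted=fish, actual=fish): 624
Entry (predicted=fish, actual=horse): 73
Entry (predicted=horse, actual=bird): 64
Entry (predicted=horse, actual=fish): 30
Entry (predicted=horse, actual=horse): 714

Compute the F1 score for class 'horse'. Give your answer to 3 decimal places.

0.851

Take TP from the diagonal, FP from the rest of the 'horse' prediction marginal, FN from the rest of the 'horse' actual marginal.
F1 score = 2·TP/(2·TP+FP+FN).
horse: TP=714, FP=64+30=94, FN=83+73=156 → 1428/1678 = 0.8510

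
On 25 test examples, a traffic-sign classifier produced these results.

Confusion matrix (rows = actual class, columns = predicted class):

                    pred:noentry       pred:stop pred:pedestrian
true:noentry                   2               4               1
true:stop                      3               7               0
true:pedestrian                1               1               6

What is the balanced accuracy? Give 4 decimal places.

0.5786

Balanced accuracy = mean of per-class recall.
  noentry: recall = 2/7 = 0.28571
  stop: recall = 7/10 = 0.70000
  pedestrian: recall = 6/8 = 0.75000
Mean = (0.28571 + 0.70000 + 0.75000) / 3 = 0.5786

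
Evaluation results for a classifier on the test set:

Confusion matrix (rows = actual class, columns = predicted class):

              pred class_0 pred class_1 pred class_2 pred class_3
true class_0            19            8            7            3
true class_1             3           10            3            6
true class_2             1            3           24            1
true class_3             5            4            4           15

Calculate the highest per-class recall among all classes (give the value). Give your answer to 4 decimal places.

0.8276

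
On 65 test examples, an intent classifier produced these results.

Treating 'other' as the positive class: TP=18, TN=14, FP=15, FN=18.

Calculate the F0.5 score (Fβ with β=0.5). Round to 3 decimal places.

Fβ = (1+β²)·TP / ((1+β²)·TP + β²·FN + FP), with β²=1/4
= 1.25·18 / (1.25·18 + 0.25·18 + 15) = 0.536

0.536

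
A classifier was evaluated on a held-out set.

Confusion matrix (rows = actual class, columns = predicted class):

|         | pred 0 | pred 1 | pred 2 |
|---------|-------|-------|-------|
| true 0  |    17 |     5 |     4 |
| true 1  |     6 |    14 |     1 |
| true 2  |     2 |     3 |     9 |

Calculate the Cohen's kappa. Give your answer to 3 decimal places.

Observed agreement pₒ = trace/N = 40/61 = 0.6557
Expected agreement pₑ = Σ (rowᵢ·colᵢ)/N² = (26·25 + 21·22 + 14·14)/61² = 0.3515
κ = (pₒ − pₑ)/(1 − pₑ) = (0.6557 − 0.3515)/(1 − 0.3515) = 0.469

0.469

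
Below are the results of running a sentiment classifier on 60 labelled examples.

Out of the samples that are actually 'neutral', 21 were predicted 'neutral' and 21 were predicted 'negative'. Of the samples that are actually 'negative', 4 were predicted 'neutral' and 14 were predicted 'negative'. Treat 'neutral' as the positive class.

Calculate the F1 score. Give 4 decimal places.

Precision = TP/(TP+FP) = 21/25 = 0.8400
Recall = TP/(TP+FN) = 21/42 = 0.5000
F1 = 2·TP/(2·TP+FP+FN) = 42/67 = 0.6269

0.6269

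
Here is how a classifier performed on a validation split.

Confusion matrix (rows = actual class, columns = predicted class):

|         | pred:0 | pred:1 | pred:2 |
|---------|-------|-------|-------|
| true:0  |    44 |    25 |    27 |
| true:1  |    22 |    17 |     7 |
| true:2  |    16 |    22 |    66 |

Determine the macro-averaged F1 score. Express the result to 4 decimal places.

0.4835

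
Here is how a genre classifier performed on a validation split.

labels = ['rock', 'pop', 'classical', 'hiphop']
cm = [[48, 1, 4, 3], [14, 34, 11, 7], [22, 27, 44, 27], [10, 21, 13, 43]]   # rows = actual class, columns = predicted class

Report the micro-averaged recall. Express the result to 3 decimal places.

Micro-averaging pools counts across classes: ΣTP=169, ΣFP=160, ΣFN=160.
Micro-recall = TP/(TP+FN) on pooled counts = 0.514 (equals overall accuracy in single-label multiclass).

0.514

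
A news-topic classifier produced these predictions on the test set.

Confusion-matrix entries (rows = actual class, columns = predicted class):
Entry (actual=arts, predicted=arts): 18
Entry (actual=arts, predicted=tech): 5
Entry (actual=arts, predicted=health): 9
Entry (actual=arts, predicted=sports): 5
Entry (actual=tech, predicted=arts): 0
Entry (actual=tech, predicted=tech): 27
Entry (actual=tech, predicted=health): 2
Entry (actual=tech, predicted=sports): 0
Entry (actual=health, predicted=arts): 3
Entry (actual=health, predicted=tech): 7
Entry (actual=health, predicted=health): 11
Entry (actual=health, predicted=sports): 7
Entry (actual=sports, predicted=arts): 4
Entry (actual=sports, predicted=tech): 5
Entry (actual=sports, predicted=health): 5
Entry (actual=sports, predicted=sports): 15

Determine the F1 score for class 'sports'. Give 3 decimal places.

Take TP from the diagonal, FP from the rest of the 'sports' prediction marginal, FN from the rest of the 'sports' actual marginal.
F1 score = 2·TP/(2·TP+FP+FN).
sports: TP=15, FP=5+0+7=12, FN=4+5+5=14 → 30/56 = 0.5357

0.536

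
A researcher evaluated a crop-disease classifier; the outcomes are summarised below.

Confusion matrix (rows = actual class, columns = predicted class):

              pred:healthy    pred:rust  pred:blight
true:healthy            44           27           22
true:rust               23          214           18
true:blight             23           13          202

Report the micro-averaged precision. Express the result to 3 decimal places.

Micro-averaging pools counts across classes: ΣTP=460, ΣFP=126, ΣFN=126.
Micro-precision = TP/(TP+FP) on pooled counts = 0.785 (equals overall accuracy in single-label multiclass).

0.785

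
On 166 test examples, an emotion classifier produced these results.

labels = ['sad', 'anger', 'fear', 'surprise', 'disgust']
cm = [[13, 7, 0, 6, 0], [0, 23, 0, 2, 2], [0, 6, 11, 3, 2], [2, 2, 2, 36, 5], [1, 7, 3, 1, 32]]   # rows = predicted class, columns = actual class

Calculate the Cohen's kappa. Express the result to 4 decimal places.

Observed agreement pₒ = trace/N = 115/166 = 0.69277
Expected agreement pₑ = Σ (rowᵢ·colᵢ)/N² = (16·26 + 45·27 + 16·22 + 48·47 + 41·44)/166² = 0.21930
κ = (pₒ − pₑ)/(1 − pₑ) = (0.69277 − 0.21930)/(1 − 0.21930) = 0.6065

0.6065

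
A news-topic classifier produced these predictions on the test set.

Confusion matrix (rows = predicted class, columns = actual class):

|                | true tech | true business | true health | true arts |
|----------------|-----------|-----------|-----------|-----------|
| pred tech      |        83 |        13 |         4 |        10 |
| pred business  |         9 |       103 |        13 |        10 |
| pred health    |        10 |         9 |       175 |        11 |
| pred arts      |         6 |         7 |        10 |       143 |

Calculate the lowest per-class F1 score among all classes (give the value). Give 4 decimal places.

0.7615

Per-class F1 score (2·TP/(2·TP+FP+FN)):
  tech: TP=83, FP=13+4+10=27, FN=9+10+6=25 → 166/218 = 0.76147
  business: TP=103, FP=9+13+10=32, FN=13+9+7=29 → 206/267 = 0.77154
  health: TP=175, FP=10+9+11=30, FN=4+13+10=27 → 350/407 = 0.85995
  arts: TP=143, FP=6+7+10=23, FN=10+10+11=31 → 286/340 = 0.84118
Lowest is class 'tech' with F1 score = 0.7615.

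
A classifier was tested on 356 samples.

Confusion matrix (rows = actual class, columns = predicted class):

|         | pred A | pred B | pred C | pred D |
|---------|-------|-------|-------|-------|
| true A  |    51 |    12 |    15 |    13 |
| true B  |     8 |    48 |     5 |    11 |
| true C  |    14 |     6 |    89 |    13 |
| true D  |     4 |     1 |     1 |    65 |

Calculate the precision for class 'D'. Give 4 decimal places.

Treat 'D' as positive and all other classes as negative.
precision = TP/(TP+FP).
D: TP=65, FP=13+11+13=37 → 65/102 = 0.63725

0.6373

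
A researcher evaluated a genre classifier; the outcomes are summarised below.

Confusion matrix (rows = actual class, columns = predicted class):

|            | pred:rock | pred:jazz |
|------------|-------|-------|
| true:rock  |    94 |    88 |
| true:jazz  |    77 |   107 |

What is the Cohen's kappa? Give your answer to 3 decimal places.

0.098

Observed agreement pₒ = trace/N = 201/366 = 0.5492
Expected agreement pₑ = Σ (rowᵢ·colᵢ)/N² = (182·171 + 184·195)/366² = 0.5002
κ = (pₒ − pₑ)/(1 − pₑ) = (0.5492 − 0.5002)/(1 − 0.5002) = 0.098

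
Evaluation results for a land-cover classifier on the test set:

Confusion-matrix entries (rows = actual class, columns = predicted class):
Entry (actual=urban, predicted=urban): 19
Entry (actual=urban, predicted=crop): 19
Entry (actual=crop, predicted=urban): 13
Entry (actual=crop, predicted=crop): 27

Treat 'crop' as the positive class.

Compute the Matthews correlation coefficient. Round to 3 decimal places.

0.178

MCC = (TP·TN − FP·FN) / √((TP+FP)(TP+FN)(TN+FP)(TN+FN))
Numerator = 27·19 − 19·13 = 266
Denominator = √(46·40·38·32) = √2237440 = 1495.8075
MCC = 266 / 1495.8075 = 0.178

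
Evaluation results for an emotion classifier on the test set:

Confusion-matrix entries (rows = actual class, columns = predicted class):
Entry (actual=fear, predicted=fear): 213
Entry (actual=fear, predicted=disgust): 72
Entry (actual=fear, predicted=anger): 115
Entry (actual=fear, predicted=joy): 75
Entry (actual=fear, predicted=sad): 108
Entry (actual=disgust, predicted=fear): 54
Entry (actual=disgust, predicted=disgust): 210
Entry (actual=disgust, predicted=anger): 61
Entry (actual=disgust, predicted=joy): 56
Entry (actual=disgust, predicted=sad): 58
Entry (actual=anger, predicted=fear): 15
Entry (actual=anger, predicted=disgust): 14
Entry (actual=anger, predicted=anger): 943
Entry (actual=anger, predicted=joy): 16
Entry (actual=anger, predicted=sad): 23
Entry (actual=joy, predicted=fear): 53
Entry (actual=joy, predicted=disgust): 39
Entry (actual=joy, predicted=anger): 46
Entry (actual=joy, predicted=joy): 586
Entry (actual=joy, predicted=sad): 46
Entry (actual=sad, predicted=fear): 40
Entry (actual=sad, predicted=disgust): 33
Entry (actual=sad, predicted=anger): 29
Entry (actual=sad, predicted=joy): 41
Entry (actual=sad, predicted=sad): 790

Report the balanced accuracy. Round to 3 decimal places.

0.677

Balanced accuracy = mean of per-class recall.
  fear: recall = 213/583 = 0.3654
  disgust: recall = 210/439 = 0.4784
  anger: recall = 943/1011 = 0.9327
  joy: recall = 586/770 = 0.7610
  sad: recall = 790/933 = 0.8467
Mean = (0.3654 + 0.4784 + 0.9327 + 0.7610 + 0.8467) / 5 = 0.677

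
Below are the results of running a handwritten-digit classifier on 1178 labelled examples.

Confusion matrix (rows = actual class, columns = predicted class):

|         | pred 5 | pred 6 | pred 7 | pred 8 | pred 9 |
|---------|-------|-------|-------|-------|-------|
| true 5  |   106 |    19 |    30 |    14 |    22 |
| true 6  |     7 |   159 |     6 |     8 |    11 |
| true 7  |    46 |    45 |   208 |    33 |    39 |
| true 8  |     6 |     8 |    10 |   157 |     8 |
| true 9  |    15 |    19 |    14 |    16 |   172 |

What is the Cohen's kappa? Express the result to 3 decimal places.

0.599

Observed agreement pₒ = trace/N = 802/1178 = 0.6808
Expected agreement pₑ = Σ (rowᵢ·colᵢ)/N² = (191·180 + 191·250 + 371·268 + 189·228 + 236·252)/1178² = 0.2047
κ = (pₒ − pₑ)/(1 − pₑ) = (0.6808 − 0.2047)/(1 − 0.2047) = 0.599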